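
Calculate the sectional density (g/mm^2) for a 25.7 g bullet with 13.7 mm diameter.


SD = m/d^2 = 25.7/13.7^2 = 0.1369 g/mm^2

0.1369 g/mm^2


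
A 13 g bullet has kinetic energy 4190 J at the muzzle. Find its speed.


v = sqrt(2*E/m) = sqrt(2*4190/0.013) = 802.9 m/s

802.9 m/s


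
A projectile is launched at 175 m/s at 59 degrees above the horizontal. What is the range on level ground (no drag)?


R = v0^2 * sin(2*theta) / g = 175^2 * sin(2*59°) / 9.81 = 2756 m

2756 m


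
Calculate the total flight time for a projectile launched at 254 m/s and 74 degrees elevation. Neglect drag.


T = 2*v0*sin(theta)/g = 2*254*sin(74°)/9.81 = 49.78 s

49.78 s


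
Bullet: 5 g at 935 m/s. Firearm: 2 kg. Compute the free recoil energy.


v_r = m_p*v_p/m_gun = 0.005*935/2 = 2.3375 m/s, E_r = 0.5*m_gun*v_r^2 = 0.5*2*2.3375^2 = 5.464 J

5.464 J


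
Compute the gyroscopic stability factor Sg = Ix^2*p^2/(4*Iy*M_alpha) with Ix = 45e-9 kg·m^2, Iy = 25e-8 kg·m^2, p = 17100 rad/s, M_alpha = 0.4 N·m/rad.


Sg = Ix^2 * p^2 / (4 * Iy * M_alpha) = (45e-9)^2 * 17100^2 / (4 * 25e-8 * 0.4) = 1.48

1.48


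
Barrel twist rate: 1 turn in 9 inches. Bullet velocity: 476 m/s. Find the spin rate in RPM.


twist_m = 9*0.0254 = 0.2286 m
spin = v/twist = 476/0.2286 = 2082.24 rev/s
RPM = spin*60 = 2082.24*60 ≈ 124934 RPM

124934 RPM


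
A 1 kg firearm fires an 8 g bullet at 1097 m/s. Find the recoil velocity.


v_recoil = m_p * v_p / m_gun = 0.008 * 1097 / 1 = 8.776 m/s

8.776 m/s


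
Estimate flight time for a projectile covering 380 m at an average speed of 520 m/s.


t = d/v = 380/520 = 0.7308 s

0.7308 s


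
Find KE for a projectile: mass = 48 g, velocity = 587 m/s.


E = 0.5*m*v^2 = 0.5*0.048*587^2 = 8270 J

8270 J


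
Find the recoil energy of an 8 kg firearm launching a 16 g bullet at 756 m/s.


v_r = m_p*v_p/m_gun = 0.016*756/8 = 1.512 m/s, E_r = 0.5*m_gun*v_r^2 = 0.5*8*1.512^2 = 9.145 J

9.145 J


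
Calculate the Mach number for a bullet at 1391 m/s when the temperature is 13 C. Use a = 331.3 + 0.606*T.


a = 331.3 + 0.606*(13) = 339.178 m/s
M = v/a = 1391/339.178 = 4.101

4.101


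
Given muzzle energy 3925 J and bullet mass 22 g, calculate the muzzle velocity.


v = sqrt(2*E/m) = sqrt(2*3925/0.022) = 597.3 m/s

597.3 m/s


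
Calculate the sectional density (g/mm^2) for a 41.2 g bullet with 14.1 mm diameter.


SD = m/d^2 = 41.2/14.1^2 = 0.2072 g/mm^2

0.2072 g/mm^2


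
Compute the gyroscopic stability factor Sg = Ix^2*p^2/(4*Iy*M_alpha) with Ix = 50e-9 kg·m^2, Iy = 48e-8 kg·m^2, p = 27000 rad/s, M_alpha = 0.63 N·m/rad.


Sg = Ix^2 * p^2 / (4 * Iy * M_alpha) = (50e-9)^2 * 27000^2 / (4 * 48e-8 * 0.63) = 1.507

1.507


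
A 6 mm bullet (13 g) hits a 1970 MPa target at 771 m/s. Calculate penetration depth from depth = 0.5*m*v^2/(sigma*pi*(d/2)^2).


A = pi*(d/2)^2 = pi*(6/2)^2 = 28.2743 mm^2
E = 0.5*m*v^2 = 0.5*0.013*771^2 = 3863.87 J
depth = E/(sigma*A) = 3863.87 J / (1970 MPa * 28.2743 mm^2) = 3863.87/(1970 * 28.2743) m = 0.0693687 m ≈ 69.37 mm

69.37 mm


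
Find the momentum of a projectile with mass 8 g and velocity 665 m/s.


p = m*v = 0.008*665 = 5.32 kg·m/s

5.32 kg·m/s


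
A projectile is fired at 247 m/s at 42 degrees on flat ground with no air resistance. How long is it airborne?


T = 2*v0*sin(theta)/g = 2*247*sin(42°)/9.81 = 33.7 s

33.7 s


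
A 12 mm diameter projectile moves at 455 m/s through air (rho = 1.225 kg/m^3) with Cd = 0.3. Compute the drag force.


A = pi*(d/2)^2 = pi*(12/2000)^2 = 1.13097e-04 m^2
Fd = 0.5*Cd*rho*A*v^2 = 0.5*0.3*1.225*1.13097e-04*455^2 = 4.302 N

4.302 N


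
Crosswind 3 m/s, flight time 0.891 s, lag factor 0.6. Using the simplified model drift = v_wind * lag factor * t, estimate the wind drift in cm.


drift = v_wind * lag * t = 3 * 0.6 * 0.891 = 1.6038 m ≈ 160.4 cm

160.4 cm


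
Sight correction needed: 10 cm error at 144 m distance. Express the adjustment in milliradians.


1 mrad subtends 1 cm per 10 m of range, so adj = error_cm / (dist_m / 10) = 10 / (144/10) = 0.6944 mrad

0.6944 mrad


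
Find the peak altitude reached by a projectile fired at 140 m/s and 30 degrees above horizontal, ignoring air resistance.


H = (v0*sin(theta))^2 / (2g) = (140*sin(30°))^2 / (2*9.81) = 249.7 m

249.7 m


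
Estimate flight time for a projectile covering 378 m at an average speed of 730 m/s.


t = d/v = 378/730 = 0.5178 s

0.5178 s


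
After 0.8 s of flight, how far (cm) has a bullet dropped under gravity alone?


drop = 0.5*g*t^2 = 0.5*9.81*0.8^2 = 3.1392 m ≈ 313.9 cm

313.9 cm


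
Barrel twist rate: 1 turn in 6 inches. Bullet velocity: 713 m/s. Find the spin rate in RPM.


twist_m = 6*0.0254 = 0.1524 m
spin = v/twist = 713/0.1524 = 4678.478 rev/s
RPM = spin*60 = 4678.478*60 ≈ 280709 RPM

280709 RPM


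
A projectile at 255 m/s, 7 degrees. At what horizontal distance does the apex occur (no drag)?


R = v0^2*sin(2*theta)/g = 255^2*sin(2*7°)/9.81 = 1603.56 m
apex_dist = R/2 = 1603.56/2 = 801.8 m

801.8 m


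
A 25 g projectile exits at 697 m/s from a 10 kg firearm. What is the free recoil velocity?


v_recoil = m_p * v_p / m_gun = 0.025 * 697 / 10 = 1.743 m/s

1.743 m/s


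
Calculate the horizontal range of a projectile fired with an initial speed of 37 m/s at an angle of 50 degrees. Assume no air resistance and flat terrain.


R = v0^2 * sin(2*theta) / g = 37^2 * sin(2*50°) / 9.81 = 137.4 m

137.4 m


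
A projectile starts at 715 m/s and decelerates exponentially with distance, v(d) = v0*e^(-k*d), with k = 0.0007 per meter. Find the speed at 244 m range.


v = v0*exp(-k*d) = 715*exp(-0.0007*244) = 602.7 m/s

602.7 m/s


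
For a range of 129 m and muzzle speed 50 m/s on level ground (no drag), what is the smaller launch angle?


sin(2*theta) = R*g/v0^2 = 129*9.81/50^2 = 0.506196, theta = arcsin(0.506196)/2 = 15.21°

15.21 degrees


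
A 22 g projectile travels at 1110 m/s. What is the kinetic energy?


E = 0.5*m*v^2 = 0.5*0.022*1110^2 = 13553 J

13553 J


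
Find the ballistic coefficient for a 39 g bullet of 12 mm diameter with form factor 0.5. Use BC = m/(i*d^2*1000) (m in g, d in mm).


BC = m/(i*d^2*1000) = 39/(0.5 * 12^2 * 1000) = 0.0005417

0.0005417


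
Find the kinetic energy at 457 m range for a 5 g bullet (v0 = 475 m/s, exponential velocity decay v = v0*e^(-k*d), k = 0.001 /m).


v = v0*exp(-k*d) = 475*exp(-0.001*457) = 300.761 m/s
E = 0.5*m*v^2 = 0.5*0.005*300.761^2 = 226.1 J

226.1 J


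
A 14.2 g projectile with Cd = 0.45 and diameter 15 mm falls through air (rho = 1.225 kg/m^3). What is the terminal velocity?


A = pi*(d/2)^2 = pi*(15/2000)^2 = 1.76715e-04 m^2
vt = sqrt(2mg/(Cd*rho*A)) = sqrt(2*0.0142*9.81/(0.45 * 1.225 * 1.76715e-04)) = 53.48 m/s

53.48 m/s


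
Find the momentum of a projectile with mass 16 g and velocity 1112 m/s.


p = m*v = 0.016*1112 = 17.79 kg·m/s

17.79 kg·m/s


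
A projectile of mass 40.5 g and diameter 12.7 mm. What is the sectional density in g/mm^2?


SD = m/d^2 = 40.5/12.7^2 = 0.2511 g/mm^2

0.2511 g/mm^2


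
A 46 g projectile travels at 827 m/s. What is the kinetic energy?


E = 0.5*m*v^2 = 0.5*0.046*827^2 = 15730 J

15730 J


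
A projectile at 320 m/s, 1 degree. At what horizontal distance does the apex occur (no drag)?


R = v0^2*sin(2*theta)/g = 320^2*sin(2*1°)/9.81 = 364.292 m
apex_dist = R/2 = 364.292/2 = 182.1 m

182.1 m


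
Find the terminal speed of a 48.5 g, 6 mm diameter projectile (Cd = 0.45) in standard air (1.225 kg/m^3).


A = pi*(d/2)^2 = pi*(6/2000)^2 = 2.82743e-05 m^2
vt = sqrt(2mg/(Cd*rho*A)) = sqrt(2*0.0485*9.81/(0.45 * 1.225 * 2.82743e-05)) = 247.1 m/s

247.1 m/s


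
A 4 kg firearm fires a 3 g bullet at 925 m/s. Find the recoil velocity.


v_recoil = m_p * v_p / m_gun = 0.003 * 925 / 4 = 0.6937 m/s

0.6937 m/s


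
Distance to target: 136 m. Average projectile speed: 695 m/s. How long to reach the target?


t = d/v = 136/695 = 0.1957 s

0.1957 s


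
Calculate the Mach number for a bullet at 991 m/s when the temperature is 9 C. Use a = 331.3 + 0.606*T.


a = 331.3 + 0.606*(9) = 336.754 m/s
M = v/a = 991/336.754 = 2.943

2.943


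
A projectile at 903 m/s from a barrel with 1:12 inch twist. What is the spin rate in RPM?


twist_m = 12*0.0254 = 0.3048 m
spin = v/twist = 903/0.3048 = 2962.598 rev/s
RPM = spin*60 = 2962.598*60 ≈ 177756 RPM

177756 RPM


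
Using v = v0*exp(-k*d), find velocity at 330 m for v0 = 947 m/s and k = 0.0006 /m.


v = v0*exp(-k*d) = 947*exp(-0.0006*330) = 776.9 m/s

776.9 m/s


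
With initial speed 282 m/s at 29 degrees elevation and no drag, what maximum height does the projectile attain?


H = (v0*sin(theta))^2 / (2g) = (282*sin(29°))^2 / (2*9.81) = 952.7 m

952.7 m


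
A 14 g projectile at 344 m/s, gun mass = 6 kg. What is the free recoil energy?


v_r = m_p*v_p/m_gun = 0.014*344/6 = 0.802667 m/s, E_r = 0.5*m_gun*v_r^2 = 0.5*6*0.802667^2 = 1.933 J

1.933 J


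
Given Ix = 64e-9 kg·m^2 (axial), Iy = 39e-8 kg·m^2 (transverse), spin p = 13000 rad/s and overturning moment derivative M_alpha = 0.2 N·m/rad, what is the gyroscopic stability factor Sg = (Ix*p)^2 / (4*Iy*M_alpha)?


Sg = Ix^2 * p^2 / (4 * Iy * M_alpha) = (64e-9)^2 * 13000^2 / (4 * 39e-8 * 0.2) = 2.219

2.219


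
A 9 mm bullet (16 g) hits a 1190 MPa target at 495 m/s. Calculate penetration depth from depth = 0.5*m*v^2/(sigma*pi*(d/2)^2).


A = pi*(d/2)^2 = pi*(9/2)^2 = 63.6173 mm^2
E = 0.5*m*v^2 = 0.5*0.016*495^2 = 1960.2 J
depth = E/(sigma*A) = 1960.2 J / (1190 MPa * 63.6173 mm^2) = 1960.2/(1190 * 63.6173) m = 0.0258928 m ≈ 25.89 mm

25.89 mm


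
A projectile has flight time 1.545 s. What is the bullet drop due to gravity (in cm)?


drop = 0.5*g*t^2 = 0.5*9.81*1.545^2 = 11.7084 m ≈ 1171 cm

1171 cm


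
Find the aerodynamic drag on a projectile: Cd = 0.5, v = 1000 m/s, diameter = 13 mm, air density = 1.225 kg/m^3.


A = pi*(d/2)^2 = pi*(13/2000)^2 = 1.32732e-04 m^2
Fd = 0.5*Cd*rho*A*v^2 = 0.5*0.5*1.225*1.32732e-04*1000^2 = 40.65 N

40.65 N


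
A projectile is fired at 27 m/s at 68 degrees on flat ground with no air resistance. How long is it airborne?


T = 2*v0*sin(theta)/g = 2*27*sin(68°)/9.81 = 5.104 s

5.104 s


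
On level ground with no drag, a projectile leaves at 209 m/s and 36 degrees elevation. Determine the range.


R = v0^2 * sin(2*theta) / g = 209^2 * sin(2*36°) / 9.81 = 4235 m

4235 m


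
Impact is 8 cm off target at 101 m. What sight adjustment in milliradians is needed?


1 mrad subtends 1 cm per 10 m of range, so adj = error_cm / (dist_m / 10) = 8 / (101/10) = 0.7921 mrad

0.7921 mrad


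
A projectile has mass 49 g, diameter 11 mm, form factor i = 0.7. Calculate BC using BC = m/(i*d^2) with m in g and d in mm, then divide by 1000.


BC = m/(i*d^2*1000) = 49/(0.7 * 11^2 * 1000) = 0.0005785

0.0005785


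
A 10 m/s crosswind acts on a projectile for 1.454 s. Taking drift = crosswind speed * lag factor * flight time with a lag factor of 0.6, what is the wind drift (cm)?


drift = v_wind * lag * t = 10 * 0.6 * 1.454 = 8.724 m ≈ 872.4 cm

872.4 cm


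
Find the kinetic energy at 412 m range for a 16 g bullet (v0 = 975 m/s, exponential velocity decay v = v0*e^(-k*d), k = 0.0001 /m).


v = v0*exp(-k*d) = 975*exp(-0.0001*412) = 935.646 m/s
E = 0.5*m*v^2 = 0.5*0.016*935.646^2 = 7003 J

7003 J


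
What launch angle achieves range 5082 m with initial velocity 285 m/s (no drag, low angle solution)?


sin(2*theta) = R*g/v0^2 = 5082*9.81/285^2 = 0.613782, theta = arcsin(0.613782)/2 = 18.93°

18.93 degrees


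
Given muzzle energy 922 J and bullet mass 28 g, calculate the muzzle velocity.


v = sqrt(2*E/m) = sqrt(2*922/0.028) = 256.6 m/s

256.6 m/s


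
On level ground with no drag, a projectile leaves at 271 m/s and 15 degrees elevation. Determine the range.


R = v0^2 * sin(2*theta) / g = 271^2 * sin(2*15°) / 9.81 = 3743 m

3743 m


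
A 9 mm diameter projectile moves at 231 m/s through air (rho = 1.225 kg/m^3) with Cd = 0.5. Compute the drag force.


A = pi*(d/2)^2 = pi*(9/2000)^2 = 6.36173e-05 m^2
Fd = 0.5*Cd*rho*A*v^2 = 0.5*0.5*1.225*6.36173e-05*231^2 = 1.04 N

1.04 N


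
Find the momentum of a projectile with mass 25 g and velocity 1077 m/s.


p = m*v = 0.025*1077 = 26.93 kg·m/s

26.93 kg·m/s


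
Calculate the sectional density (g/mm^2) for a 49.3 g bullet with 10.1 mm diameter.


SD = m/d^2 = 49.3/10.1^2 = 0.4833 g/mm^2

0.4833 g/mm^2


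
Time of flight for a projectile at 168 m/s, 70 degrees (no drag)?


T = 2*v0*sin(theta)/g = 2*168*sin(70°)/9.81 = 32.19 s

32.19 s


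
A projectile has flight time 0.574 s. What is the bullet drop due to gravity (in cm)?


drop = 0.5*g*t^2 = 0.5*9.81*0.574^2 = 1.61608 m ≈ 161.6 cm

161.6 cm


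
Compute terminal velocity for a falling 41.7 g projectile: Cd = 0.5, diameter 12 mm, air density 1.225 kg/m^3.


A = pi*(d/2)^2 = pi*(12/2000)^2 = 1.13097e-04 m^2
vt = sqrt(2mg/(Cd*rho*A)) = sqrt(2*0.0417*9.81/(0.5 * 1.225 * 1.13097e-04)) = 108.7 m/s

108.7 m/s


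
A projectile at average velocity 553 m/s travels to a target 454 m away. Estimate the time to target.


t = d/v = 454/553 = 0.821 s

0.821 s


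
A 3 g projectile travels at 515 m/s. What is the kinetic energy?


E = 0.5*m*v^2 = 0.5*0.003*515^2 = 397.8 J

397.8 J


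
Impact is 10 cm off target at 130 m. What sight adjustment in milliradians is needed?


1 mrad subtends 1 cm per 10 m of range, so adj = error_cm / (dist_m / 10) = 10 / (130/10) = 0.7692 mrad

0.7692 mrad


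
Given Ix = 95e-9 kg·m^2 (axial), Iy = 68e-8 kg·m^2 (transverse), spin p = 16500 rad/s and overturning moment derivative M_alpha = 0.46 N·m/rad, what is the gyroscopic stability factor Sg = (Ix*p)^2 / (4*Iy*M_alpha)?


Sg = Ix^2 * p^2 / (4 * Iy * M_alpha) = (95e-9)^2 * 16500^2 / (4 * 68e-8 * 0.46) = 1.964

1.964


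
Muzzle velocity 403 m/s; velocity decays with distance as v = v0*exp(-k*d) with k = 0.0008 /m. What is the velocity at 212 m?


v = v0*exp(-k*d) = 403*exp(-0.0008*212) = 340.1 m/s

340.1 m/s


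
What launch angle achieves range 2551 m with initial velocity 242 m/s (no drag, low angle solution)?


sin(2*theta) = R*g/v0^2 = 2551*9.81/242^2 = 0.427316, theta = arcsin(0.427316)/2 = 12.65°

12.65 degrees


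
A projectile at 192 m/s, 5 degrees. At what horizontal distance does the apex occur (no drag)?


R = v0^2*sin(2*theta)/g = 192^2*sin(2*5°)/9.81 = 652.535 m
apex_dist = R/2 = 652.535/2 = 326.3 m

326.3 m


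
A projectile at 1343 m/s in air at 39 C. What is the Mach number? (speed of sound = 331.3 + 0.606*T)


a = 331.3 + 0.606*(39) = 354.934 m/s
M = v/a = 1343/354.934 = 3.784

3.784


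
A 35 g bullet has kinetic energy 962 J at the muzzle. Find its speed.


v = sqrt(2*E/m) = sqrt(2*962/0.035) = 234.5 m/s

234.5 m/s


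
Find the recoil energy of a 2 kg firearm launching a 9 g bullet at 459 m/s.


v_r = m_p*v_p/m_gun = 0.009*459/2 = 2.0655 m/s, E_r = 0.5*m_gun*v_r^2 = 0.5*2*2.0655^2 = 4.266 J

4.266 J


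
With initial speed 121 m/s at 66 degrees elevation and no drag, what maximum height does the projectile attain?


H = (v0*sin(theta))^2 / (2g) = (121*sin(66°))^2 / (2*9.81) = 622.8 m

622.8 m


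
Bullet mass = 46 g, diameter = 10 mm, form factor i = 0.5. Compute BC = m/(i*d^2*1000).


BC = m/(i*d^2*1000) = 46/(0.5 * 10^2 * 1000) = 0.00092

0.00092


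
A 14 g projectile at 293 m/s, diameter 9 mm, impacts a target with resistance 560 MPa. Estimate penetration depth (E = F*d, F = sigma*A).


A = pi*(d/2)^2 = pi*(9/2)^2 = 63.6173 mm^2
E = 0.5*m*v^2 = 0.5*0.014*293^2 = 600.943 J
depth = E/(sigma*A) = 600.943 J / (560 MPa * 63.6173 mm^2) = 600.943/(560 * 63.6173) m = 0.0168683 m ≈ 16.87 mm

16.87 mm


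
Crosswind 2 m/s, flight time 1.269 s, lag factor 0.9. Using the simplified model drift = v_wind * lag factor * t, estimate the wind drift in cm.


drift = v_wind * lag * t = 2 * 0.9 * 1.269 = 2.2842 m ≈ 228.4 cm

228.4 cm


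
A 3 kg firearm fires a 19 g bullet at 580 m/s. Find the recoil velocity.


v_recoil = m_p * v_p / m_gun = 0.019 * 580 / 3 = 3.673 m/s

3.673 m/s


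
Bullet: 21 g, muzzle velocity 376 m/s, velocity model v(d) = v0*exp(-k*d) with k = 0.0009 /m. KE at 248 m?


v = v0*exp(-k*d) = 376*exp(-0.0009*248) = 300.783 m/s
E = 0.5*m*v^2 = 0.5*0.021*300.783^2 = 949.9 J

949.9 J


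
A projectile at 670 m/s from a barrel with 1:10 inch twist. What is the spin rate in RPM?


twist_m = 10*0.0254 = 0.254 m
spin = v/twist = 670/0.254 = 2637.795 rev/s
RPM = spin*60 = 2637.795*60 ≈ 158268 RPM

158268 RPM


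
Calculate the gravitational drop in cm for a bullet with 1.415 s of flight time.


drop = 0.5*g*t^2 = 0.5*9.81*1.415^2 = 9.82091 m ≈ 982.1 cm

982.1 cm


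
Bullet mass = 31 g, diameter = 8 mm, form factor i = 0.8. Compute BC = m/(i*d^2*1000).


BC = m/(i*d^2*1000) = 31/(0.8 * 8^2 * 1000) = 0.0006055

0.0006055


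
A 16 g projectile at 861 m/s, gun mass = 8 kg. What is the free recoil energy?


v_r = m_p*v_p/m_gun = 0.016*861/8 = 1.722 m/s, E_r = 0.5*m_gun*v_r^2 = 0.5*8*1.722^2 = 11.86 J

11.86 J


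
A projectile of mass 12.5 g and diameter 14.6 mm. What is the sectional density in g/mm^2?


SD = m/d^2 = 12.5/14.6^2 = 0.05864 g/mm^2

0.05864 g/mm^2


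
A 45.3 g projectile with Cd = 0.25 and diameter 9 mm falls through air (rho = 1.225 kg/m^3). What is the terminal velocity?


A = pi*(d/2)^2 = pi*(9/2000)^2 = 6.36173e-05 m^2
vt = sqrt(2mg/(Cd*rho*A)) = sqrt(2*0.0453*9.81/(0.25 * 1.225 * 6.36173e-05)) = 213.6 m/s

213.6 m/s


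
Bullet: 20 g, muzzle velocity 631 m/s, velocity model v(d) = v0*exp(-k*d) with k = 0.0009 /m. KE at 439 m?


v = v0*exp(-k*d) = 631*exp(-0.0009*439) = 425.05 m/s
E = 0.5*m*v^2 = 0.5*0.02*425.05^2 = 1807 J

1807 J


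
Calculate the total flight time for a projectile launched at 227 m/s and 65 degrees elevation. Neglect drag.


T = 2*v0*sin(theta)/g = 2*227*sin(65°)/9.81 = 41.94 s

41.94 s


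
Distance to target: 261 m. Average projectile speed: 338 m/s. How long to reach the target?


t = d/v = 261/338 = 0.7722 s

0.7722 s


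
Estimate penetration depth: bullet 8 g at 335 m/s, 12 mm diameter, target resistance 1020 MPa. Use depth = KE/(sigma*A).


A = pi*(d/2)^2 = pi*(12/2)^2 = 113.097 mm^2
E = 0.5*m*v^2 = 0.5*0.008*335^2 = 448.9 J
depth = E/(sigma*A) = 448.9 J / (1020 MPa * 113.097 mm^2) = 448.9/(1020 * 113.097) m = 0.00389132 m ≈ 3.891 mm

3.891 mm


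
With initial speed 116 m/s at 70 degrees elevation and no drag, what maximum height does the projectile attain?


H = (v0*sin(theta))^2 / (2g) = (116*sin(70°))^2 / (2*9.81) = 605.6 m

605.6 m


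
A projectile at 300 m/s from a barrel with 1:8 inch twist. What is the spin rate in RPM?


twist_m = 8*0.0254 = 0.2032 m
spin = v/twist = 300/0.2032 = 1476.378 rev/s
RPM = spin*60 = 1476.378*60 ≈ 88583 RPM

88583 RPM


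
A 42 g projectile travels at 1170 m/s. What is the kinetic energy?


E = 0.5*m*v^2 = 0.5*0.042*1170^2 = 28747 J

28747 J


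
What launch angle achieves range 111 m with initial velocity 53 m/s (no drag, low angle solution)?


sin(2*theta) = R*g/v0^2 = 111*9.81/53^2 = 0.38765, theta = arcsin(0.38765)/2 = 11.4°

11.4 degrees


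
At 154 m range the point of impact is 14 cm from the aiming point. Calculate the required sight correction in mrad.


1 mrad subtends 1 cm per 10 m of range, so adj = error_cm / (dist_m / 10) = 14 / (154/10) = 0.9091 mrad

0.9091 mrad


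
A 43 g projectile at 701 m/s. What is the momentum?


p = m*v = 0.043*701 = 30.14 kg·m/s

30.14 kg·m/s


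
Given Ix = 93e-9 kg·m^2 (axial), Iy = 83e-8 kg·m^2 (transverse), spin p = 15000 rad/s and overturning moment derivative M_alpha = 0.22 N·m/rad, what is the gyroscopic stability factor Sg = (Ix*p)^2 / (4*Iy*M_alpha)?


Sg = Ix^2 * p^2 / (4 * Iy * M_alpha) = (93e-9)^2 * 15000^2 / (4 * 83e-8 * 0.22) = 2.664

2.664


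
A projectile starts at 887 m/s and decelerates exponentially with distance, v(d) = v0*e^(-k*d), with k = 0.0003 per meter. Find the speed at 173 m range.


v = v0*exp(-k*d) = 887*exp(-0.0003*173) = 842.1 m/s

842.1 m/s


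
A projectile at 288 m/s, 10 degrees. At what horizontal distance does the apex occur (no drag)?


R = v0^2*sin(2*theta)/g = 288^2*sin(2*10°)/9.81 = 2891.8 m
apex_dist = R/2 = 2891.8/2 = 1446 m

1446 m


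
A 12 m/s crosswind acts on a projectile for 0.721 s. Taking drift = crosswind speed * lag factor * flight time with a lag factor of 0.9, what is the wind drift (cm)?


drift = v_wind * lag * t = 12 * 0.9 * 0.721 = 7.7868 m ≈ 778.7 cm

778.7 cm


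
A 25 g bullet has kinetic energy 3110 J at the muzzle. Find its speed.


v = sqrt(2*E/m) = sqrt(2*3110/0.025) = 498.8 m/s

498.8 m/s


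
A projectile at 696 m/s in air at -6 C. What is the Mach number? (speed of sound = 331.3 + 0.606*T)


a = 331.3 + 0.606*(-6) = 327.664 m/s
M = v/a = 696/327.664 = 2.124

2.124


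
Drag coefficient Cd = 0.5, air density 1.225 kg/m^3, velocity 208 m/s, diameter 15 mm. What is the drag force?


A = pi*(d/2)^2 = pi*(15/2000)^2 = 1.76715e-04 m^2
Fd = 0.5*Cd*rho*A*v^2 = 0.5*0.5*1.225*1.76715e-04*208^2 = 2.341 N

2.341 N


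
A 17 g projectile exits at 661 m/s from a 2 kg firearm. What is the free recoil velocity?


v_recoil = m_p * v_p / m_gun = 0.017 * 661 / 2 = 5.619 m/s

5.619 m/s


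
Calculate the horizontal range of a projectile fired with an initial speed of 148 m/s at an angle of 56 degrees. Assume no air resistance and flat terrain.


R = v0^2 * sin(2*theta) / g = 148^2 * sin(2*56°) / 9.81 = 2070 m

2070 m


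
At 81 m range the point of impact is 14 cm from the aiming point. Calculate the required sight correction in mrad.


1 mrad subtends 1 cm per 10 m of range, so adj = error_cm / (dist_m / 10) = 14 / (81/10) = 1.728 mrad

1.728 mrad


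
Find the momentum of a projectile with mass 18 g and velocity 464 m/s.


p = m*v = 0.018*464 = 8.352 kg·m/s

8.352 kg·m/s


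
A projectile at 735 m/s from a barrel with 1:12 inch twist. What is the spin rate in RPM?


twist_m = 12*0.0254 = 0.3048 m
spin = v/twist = 735/0.3048 = 2411.417 rev/s
RPM = spin*60 = 2411.417*60 ≈ 144685 RPM

144685 RPM


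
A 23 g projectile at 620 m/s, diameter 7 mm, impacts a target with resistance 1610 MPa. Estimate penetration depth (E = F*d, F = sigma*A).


A = pi*(d/2)^2 = pi*(7/2)^2 = 38.4845 mm^2
E = 0.5*m*v^2 = 0.5*0.023*620^2 = 4420.6 J
depth = E/(sigma*A) = 4420.6 J / (1610 MPa * 38.4845 mm^2) = 4420.6/(1610 * 38.4845) m = 0.071346 m ≈ 71.35 mm

71.35 mm


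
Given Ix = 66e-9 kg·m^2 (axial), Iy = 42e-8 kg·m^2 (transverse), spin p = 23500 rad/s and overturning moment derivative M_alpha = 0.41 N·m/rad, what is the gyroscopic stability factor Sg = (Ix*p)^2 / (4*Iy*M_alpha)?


Sg = Ix^2 * p^2 / (4 * Iy * M_alpha) = (66e-9)^2 * 23500^2 / (4 * 42e-8 * 0.41) = 3.492

3.492


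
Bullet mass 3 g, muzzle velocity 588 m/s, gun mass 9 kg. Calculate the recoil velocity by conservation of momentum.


v_recoil = m_p * v_p / m_gun = 0.003 * 588 / 9 = 0.196 m/s

0.196 m/s


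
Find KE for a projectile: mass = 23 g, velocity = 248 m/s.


E = 0.5*m*v^2 = 0.5*0.023*248^2 = 707.3 J

707.3 J


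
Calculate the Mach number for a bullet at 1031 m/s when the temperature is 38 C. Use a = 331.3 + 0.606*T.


a = 331.3 + 0.606*(38) = 354.328 m/s
M = v/a = 1031/354.328 = 2.91

2.91


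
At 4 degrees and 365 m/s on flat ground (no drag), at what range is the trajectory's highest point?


R = v0^2*sin(2*theta)/g = 365^2*sin(2*4°)/9.81 = 1890.04 m
apex_dist = R/2 = 1890.04/2 = 945 m

945 m


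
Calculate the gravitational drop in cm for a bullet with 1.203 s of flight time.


drop = 0.5*g*t^2 = 0.5*9.81*1.203^2 = 7.09856 m ≈ 709.9 cm

709.9 cm


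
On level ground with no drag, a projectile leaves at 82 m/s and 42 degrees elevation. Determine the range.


R = v0^2 * sin(2*theta) / g = 82^2 * sin(2*42°) / 9.81 = 681.7 m

681.7 m


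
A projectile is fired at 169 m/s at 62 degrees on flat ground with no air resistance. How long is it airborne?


T = 2*v0*sin(theta)/g = 2*169*sin(62°)/9.81 = 30.42 s

30.42 s


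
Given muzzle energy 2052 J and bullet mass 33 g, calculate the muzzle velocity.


v = sqrt(2*E/m) = sqrt(2*2052/0.033) = 352.7 m/s

352.7 m/s


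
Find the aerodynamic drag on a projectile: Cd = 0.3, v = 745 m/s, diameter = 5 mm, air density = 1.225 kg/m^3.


A = pi*(d/2)^2 = pi*(5/2000)^2 = 1.96350e-05 m^2
Fd = 0.5*Cd*rho*A*v^2 = 0.5*0.3*1.225*1.96350e-05*745^2 = 2.002 N

2.002 N


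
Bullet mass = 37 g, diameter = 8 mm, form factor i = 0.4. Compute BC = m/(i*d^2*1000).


BC = m/(i*d^2*1000) = 37/(0.4 * 8^2 * 1000) = 0.001445

0.001445


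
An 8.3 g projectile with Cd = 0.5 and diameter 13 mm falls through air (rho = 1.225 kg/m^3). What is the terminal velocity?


A = pi*(d/2)^2 = pi*(13/2000)^2 = 1.32732e-04 m^2
vt = sqrt(2mg/(Cd*rho*A)) = sqrt(2*0.0083*9.81/(0.5 * 1.225 * 1.32732e-04)) = 44.76 m/s

44.76 m/s


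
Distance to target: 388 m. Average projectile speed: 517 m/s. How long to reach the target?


t = d/v = 388/517 = 0.7505 s

0.7505 s


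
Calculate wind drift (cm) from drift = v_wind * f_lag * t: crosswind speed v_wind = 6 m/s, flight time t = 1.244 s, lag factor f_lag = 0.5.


drift = v_wind * lag * t = 6 * 0.5 * 1.244 = 3.732 m ≈ 373.2 cm

373.2 cm


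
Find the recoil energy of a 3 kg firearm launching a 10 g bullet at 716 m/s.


v_r = m_p*v_p/m_gun = 0.01*716/3 = 2.38667 m/s, E_r = 0.5*m_gun*v_r^2 = 0.5*3*2.38667^2 = 8.544 J

8.544 J


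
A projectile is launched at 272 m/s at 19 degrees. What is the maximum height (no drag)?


H = (v0*sin(theta))^2 / (2g) = (272*sin(19°))^2 / (2*9.81) = 399.7 m

399.7 m


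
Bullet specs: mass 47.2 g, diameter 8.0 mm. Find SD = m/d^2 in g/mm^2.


SD = m/d^2 = 47.2/8.0^2 = 0.7375 g/mm^2

0.7375 g/mm^2


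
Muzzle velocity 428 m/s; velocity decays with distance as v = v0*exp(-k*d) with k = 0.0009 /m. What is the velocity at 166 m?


v = v0*exp(-k*d) = 428*exp(-0.0009*166) = 368.6 m/s

368.6 m/s


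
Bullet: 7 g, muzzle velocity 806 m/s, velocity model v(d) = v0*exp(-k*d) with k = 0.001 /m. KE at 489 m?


v = v0*exp(-k*d) = 806*exp(-0.001*489) = 494.271 m/s
E = 0.5*m*v^2 = 0.5*0.007*494.271^2 = 855.1 J

855.1 J


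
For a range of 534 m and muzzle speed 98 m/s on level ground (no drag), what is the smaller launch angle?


sin(2*theta) = R*g/v0^2 = 534*9.81/98^2 = 0.545454, theta = arcsin(0.545454)/2 = 16.53°

16.53 degrees


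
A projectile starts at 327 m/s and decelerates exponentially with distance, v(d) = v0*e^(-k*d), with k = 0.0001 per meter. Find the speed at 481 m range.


v = v0*exp(-k*d) = 327*exp(-0.0001*481) = 311.6 m/s

311.6 m/s


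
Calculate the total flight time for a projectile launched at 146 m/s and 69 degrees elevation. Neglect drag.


T = 2*v0*sin(theta)/g = 2*146*sin(69°)/9.81 = 27.79 s

27.79 s


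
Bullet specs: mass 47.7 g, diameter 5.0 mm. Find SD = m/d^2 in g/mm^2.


SD = m/d^2 = 47.7/5.0^2 = 1.908 g/mm^2

1.908 g/mm^2


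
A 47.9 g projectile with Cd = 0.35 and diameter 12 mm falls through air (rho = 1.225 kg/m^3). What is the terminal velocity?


A = pi*(d/2)^2 = pi*(12/2000)^2 = 1.13097e-04 m^2
vt = sqrt(2mg/(Cd*rho*A)) = sqrt(2*0.0479*9.81/(0.35 * 1.225 * 1.13097e-04)) = 139.2 m/s

139.2 m/s


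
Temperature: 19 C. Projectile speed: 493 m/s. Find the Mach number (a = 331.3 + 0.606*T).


a = 331.3 + 0.606*(19) = 342.814 m/s
M = v/a = 493/342.814 = 1.438

1.438


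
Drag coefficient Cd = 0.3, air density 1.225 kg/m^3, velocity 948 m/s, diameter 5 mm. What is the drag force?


A = pi*(d/2)^2 = pi*(5/2000)^2 = 1.96350e-05 m^2
Fd = 0.5*Cd*rho*A*v^2 = 0.5*0.3*1.225*1.96350e-05*948^2 = 3.242 N

3.242 N


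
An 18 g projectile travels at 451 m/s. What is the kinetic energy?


E = 0.5*m*v^2 = 0.5*0.018*451^2 = 1831 J

1831 J


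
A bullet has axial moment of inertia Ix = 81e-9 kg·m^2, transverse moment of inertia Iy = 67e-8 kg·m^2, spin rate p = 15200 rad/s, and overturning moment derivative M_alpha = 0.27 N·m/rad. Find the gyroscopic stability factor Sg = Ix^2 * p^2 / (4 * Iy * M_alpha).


Sg = Ix^2 * p^2 / (4 * Iy * M_alpha) = (81e-9)^2 * 15200^2 / (4 * 67e-8 * 0.27) = 2.095

2.095


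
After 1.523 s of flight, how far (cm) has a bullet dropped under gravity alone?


drop = 0.5*g*t^2 = 0.5*9.81*1.523^2 = 11.3773 m ≈ 1138 cm

1138 cm


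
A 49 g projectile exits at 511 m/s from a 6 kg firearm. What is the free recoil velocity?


v_recoil = m_p * v_p / m_gun = 0.049 * 511 / 6 = 4.173 m/s

4.173 m/s


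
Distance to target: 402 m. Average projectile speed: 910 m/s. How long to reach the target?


t = d/v = 402/910 = 0.4418 s

0.4418 s


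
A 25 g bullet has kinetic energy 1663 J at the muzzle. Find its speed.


v = sqrt(2*E/m) = sqrt(2*1663/0.025) = 364.7 m/s

364.7 m/s


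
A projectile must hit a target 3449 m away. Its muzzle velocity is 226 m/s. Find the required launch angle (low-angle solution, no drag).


sin(2*theta) = R*g/v0^2 = 3449*9.81/226^2 = 0.662438, theta = arcsin(0.662438)/2 = 20.74°

20.74 degrees


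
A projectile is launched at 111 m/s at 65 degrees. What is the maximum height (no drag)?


H = (v0*sin(theta))^2 / (2g) = (111*sin(65°))^2 / (2*9.81) = 515.8 m

515.8 m


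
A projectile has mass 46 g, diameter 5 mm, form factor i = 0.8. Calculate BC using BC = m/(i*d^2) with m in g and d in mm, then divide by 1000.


BC = m/(i*d^2*1000) = 46/(0.8 * 5^2 * 1000) = 0.0023

0.0023


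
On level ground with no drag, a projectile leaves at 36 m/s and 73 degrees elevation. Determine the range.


R = v0^2 * sin(2*theta) / g = 36^2 * sin(2*73°) / 9.81 = 73.88 m

73.88 m


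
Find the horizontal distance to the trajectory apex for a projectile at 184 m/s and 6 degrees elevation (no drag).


R = v0^2*sin(2*theta)/g = 184^2*sin(2*6°)/9.81 = 717.539 m
apex_dist = R/2 = 717.539/2 = 358.8 m

358.8 m


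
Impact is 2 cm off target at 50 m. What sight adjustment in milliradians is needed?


1 mrad subtends 1 cm per 10 m of range, so adj = error_cm / (dist_m / 10) = 2 / (50/10) = 0.4 mrad

0.4 mrad


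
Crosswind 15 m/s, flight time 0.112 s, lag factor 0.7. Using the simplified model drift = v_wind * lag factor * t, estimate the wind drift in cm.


drift = v_wind * lag * t = 15 * 0.7 * 0.112 = 1.176 m ≈ 117.6 cm

117.6 cm


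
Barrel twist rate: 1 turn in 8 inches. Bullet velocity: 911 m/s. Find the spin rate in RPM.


twist_m = 8*0.0254 = 0.2032 m
spin = v/twist = 911/0.2032 = 4483.268 rev/s
RPM = spin*60 = 4483.268*60 ≈ 268996 RPM

268996 RPM


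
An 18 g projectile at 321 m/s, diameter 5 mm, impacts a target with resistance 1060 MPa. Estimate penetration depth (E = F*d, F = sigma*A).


A = pi*(d/2)^2 = pi*(5/2)^2 = 19.635 mm^2
E = 0.5*m*v^2 = 0.5*0.018*321^2 = 927.369 J
depth = E/(sigma*A) = 927.369 J / (1060 MPa * 19.635 mm^2) = 927.369/(1060 * 19.635) m = 0.0445571 m ≈ 44.56 mm

44.56 mm


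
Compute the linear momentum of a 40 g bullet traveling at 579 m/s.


p = m*v = 0.04*579 = 23.16 kg·m/s

23.16 kg·m/s


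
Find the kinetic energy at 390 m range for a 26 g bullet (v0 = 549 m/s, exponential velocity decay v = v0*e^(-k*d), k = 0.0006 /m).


v = v0*exp(-k*d) = 549*exp(-0.0006*390) = 434.458 m/s
E = 0.5*m*v^2 = 0.5*0.026*434.458^2 = 2454 J

2454 J


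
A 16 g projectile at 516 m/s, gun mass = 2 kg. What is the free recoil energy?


v_r = m_p*v_p/m_gun = 0.016*516/2 = 4.128 m/s, E_r = 0.5*m_gun*v_r^2 = 0.5*2*4.128^2 = 17.04 J

17.04 J


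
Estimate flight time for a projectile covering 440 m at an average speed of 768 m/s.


t = d/v = 440/768 = 0.5729 s

0.5729 s


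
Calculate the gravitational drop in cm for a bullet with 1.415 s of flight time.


drop = 0.5*g*t^2 = 0.5*9.81*1.415^2 = 9.82091 m ≈ 982.1 cm

982.1 cm


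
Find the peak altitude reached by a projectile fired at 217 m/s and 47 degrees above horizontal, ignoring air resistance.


H = (v0*sin(theta))^2 / (2g) = (217*sin(47°))^2 / (2*9.81) = 1284 m

1284 m


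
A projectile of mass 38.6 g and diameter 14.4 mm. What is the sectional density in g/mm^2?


SD = m/d^2 = 38.6/14.4^2 = 0.1861 g/mm^2

0.1861 g/mm^2


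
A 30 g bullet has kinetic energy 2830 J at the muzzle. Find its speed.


v = sqrt(2*E/m) = sqrt(2*2830/0.03) = 434.4 m/s

434.4 m/s


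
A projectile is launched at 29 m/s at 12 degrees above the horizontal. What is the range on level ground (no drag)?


R = v0^2 * sin(2*theta) / g = 29^2 * sin(2*12°) / 9.81 = 34.87 m

34.87 m


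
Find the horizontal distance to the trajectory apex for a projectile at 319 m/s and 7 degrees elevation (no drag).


R = v0^2*sin(2*theta)/g = 319^2*sin(2*7°)/9.81 = 2509.5 m
apex_dist = R/2 = 2509.5/2 = 1255 m

1255 m


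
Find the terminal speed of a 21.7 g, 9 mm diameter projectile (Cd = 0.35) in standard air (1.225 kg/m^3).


A = pi*(d/2)^2 = pi*(9/2000)^2 = 6.36173e-05 m^2
vt = sqrt(2mg/(Cd*rho*A)) = sqrt(2*0.0217*9.81/(0.35 * 1.225 * 6.36173e-05)) = 124.9 m/s

124.9 m/s


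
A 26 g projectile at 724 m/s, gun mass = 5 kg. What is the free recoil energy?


v_r = m_p*v_p/m_gun = 0.026*724/5 = 3.7648 m/s, E_r = 0.5*m_gun*v_r^2 = 0.5*5*3.7648^2 = 35.43 J

35.43 J


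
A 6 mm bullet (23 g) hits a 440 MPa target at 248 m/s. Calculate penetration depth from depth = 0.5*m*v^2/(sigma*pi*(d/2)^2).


A = pi*(d/2)^2 = pi*(6/2)^2 = 28.2743 mm^2
E = 0.5*m*v^2 = 0.5*0.023*248^2 = 707.296 J
depth = E/(sigma*A) = 707.296 J / (440 MPa * 28.2743 mm^2) = 707.296/(440 * 28.2743) m = 0.0568534 m ≈ 56.85 mm

56.85 mm


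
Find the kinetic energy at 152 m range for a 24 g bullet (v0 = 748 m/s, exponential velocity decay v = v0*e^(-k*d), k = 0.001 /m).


v = v0*exp(-k*d) = 748*exp(-0.001*152) = 642.523 m/s
E = 0.5*m*v^2 = 0.5*0.024*642.523^2 = 4954 J

4954 J


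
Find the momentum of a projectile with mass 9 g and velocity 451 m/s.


p = m*v = 0.009*451 = 4.059 kg·m/s

4.059 kg·m/s


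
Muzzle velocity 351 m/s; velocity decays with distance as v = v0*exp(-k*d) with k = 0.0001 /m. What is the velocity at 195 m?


v = v0*exp(-k*d) = 351*exp(-0.0001*195) = 344.2 m/s

344.2 m/s


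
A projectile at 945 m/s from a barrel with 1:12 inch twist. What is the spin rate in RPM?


twist_m = 12*0.0254 = 0.3048 m
spin = v/twist = 945/0.3048 = 3100.394 rev/s
RPM = spin*60 = 3100.394*60 ≈ 186024 RPM

186024 RPM


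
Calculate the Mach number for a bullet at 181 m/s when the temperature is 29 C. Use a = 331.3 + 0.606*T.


a = 331.3 + 0.606*(29) = 348.874 m/s
M = v/a = 181/348.874 = 0.5188

0.5188


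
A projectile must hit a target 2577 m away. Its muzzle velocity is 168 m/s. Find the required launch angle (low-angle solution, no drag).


sin(2*theta) = R*g/v0^2 = 2577*9.81/168^2 = 0.895705, theta = arcsin(0.895705)/2 = 31.8°

31.8 degrees


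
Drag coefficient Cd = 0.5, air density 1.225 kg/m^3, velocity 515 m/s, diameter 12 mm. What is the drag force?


A = pi*(d/2)^2 = pi*(12/2000)^2 = 1.13097e-04 m^2
Fd = 0.5*Cd*rho*A*v^2 = 0.5*0.5*1.225*1.13097e-04*515^2 = 9.186 N

9.186 N


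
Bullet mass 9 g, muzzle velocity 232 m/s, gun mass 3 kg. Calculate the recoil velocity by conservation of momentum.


v_recoil = m_p * v_p / m_gun = 0.009 * 232 / 3 = 0.696 m/s

0.696 m/s


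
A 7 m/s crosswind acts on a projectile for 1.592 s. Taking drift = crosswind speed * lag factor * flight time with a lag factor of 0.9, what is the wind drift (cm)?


drift = v_wind * lag * t = 7 * 0.9 * 1.592 = 10.0296 m ≈ 1003 cm

1003 cm


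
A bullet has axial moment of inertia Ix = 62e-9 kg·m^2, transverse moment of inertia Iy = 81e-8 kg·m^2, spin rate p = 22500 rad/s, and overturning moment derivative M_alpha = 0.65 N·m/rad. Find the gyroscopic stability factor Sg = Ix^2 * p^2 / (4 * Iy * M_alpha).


Sg = Ix^2 * p^2 / (4 * Iy * M_alpha) = (62e-9)^2 * 22500^2 / (4 * 81e-8 * 0.65) = 0.924

0.924


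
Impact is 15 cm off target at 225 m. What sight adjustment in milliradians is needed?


1 mrad subtends 1 cm per 10 m of range, so adj = error_cm / (dist_m / 10) = 15 / (225/10) = 0.6667 mrad

0.6667 mrad


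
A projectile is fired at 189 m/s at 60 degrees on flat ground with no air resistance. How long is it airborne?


T = 2*v0*sin(theta)/g = 2*189*sin(60°)/9.81 = 33.37 s

33.37 s


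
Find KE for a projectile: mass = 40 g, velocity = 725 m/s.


E = 0.5*m*v^2 = 0.5*0.04*725^2 = 10512 J

10512 J


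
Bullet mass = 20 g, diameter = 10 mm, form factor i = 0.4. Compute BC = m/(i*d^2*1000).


BC = m/(i*d^2*1000) = 20/(0.4 * 10^2 * 1000) = 0.0005

0.0005


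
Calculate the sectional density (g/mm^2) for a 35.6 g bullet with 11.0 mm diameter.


SD = m/d^2 = 35.6/11.0^2 = 0.2942 g/mm^2

0.2942 g/mm^2


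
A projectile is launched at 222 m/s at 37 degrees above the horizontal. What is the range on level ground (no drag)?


R = v0^2 * sin(2*theta) / g = 222^2 * sin(2*37°) / 9.81 = 4829 m

4829 m


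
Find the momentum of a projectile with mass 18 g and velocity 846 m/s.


p = m*v = 0.018*846 = 15.23 kg·m/s

15.23 kg·m/s


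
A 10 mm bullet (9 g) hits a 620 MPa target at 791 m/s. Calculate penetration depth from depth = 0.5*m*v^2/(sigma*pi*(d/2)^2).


A = pi*(d/2)^2 = pi*(10/2)^2 = 78.5398 mm^2
E = 0.5*m*v^2 = 0.5*0.009*791^2 = 2815.56 J
depth = E/(sigma*A) = 2815.56 J / (620 MPa * 78.5398 mm^2) = 2815.56/(620 * 78.5398) m = 0.0578208 m ≈ 57.82 mm

57.82 mm


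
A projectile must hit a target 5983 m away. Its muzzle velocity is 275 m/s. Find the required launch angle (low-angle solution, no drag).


sin(2*theta) = R*g/v0^2 = 5983*9.81/275^2 = 0.776109, theta = arcsin(0.776109)/2 = 25.45°

25.45 degrees


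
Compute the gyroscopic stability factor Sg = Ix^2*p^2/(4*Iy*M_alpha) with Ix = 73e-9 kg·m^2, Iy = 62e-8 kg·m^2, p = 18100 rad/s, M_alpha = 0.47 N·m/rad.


Sg = Ix^2 * p^2 / (4 * Iy * M_alpha) = (73e-9)^2 * 18100^2 / (4 * 62e-8 * 0.47) = 1.498

1.498


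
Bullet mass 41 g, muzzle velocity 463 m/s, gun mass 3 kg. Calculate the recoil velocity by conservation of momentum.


v_recoil = m_p * v_p / m_gun = 0.041 * 463 / 3 = 6.328 m/s

6.328 m/s


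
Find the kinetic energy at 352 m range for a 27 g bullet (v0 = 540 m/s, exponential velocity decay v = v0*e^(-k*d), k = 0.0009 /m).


v = v0*exp(-k*d) = 540*exp(-0.0009*352) = 393.377 m/s
E = 0.5*m*v^2 = 0.5*0.027*393.377^2 = 2089 J

2089 J


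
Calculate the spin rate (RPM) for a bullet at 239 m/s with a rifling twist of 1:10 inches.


twist_m = 10*0.0254 = 0.254 m
spin = v/twist = 239/0.254 = 940.9449 rev/s
RPM = spin*60 = 940.9449*60 ≈ 56457 RPM

56457 RPM


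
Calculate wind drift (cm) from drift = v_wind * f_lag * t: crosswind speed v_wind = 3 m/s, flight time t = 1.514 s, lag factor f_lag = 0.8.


drift = v_wind * lag * t = 3 * 0.8 * 1.514 = 3.6336 m ≈ 363.4 cm

363.4 cm


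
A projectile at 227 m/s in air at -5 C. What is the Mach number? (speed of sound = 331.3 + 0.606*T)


a = 331.3 + 0.606*(-5) = 328.27 m/s
M = v/a = 227/328.27 = 0.6915

0.6915


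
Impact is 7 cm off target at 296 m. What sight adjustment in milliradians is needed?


1 mrad subtends 1 cm per 10 m of range, so adj = error_cm / (dist_m / 10) = 7 / (296/10) = 0.2365 mrad

0.2365 mrad


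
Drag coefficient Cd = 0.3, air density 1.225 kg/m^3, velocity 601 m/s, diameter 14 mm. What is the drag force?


A = pi*(d/2)^2 = pi*(14/2000)^2 = 1.53938e-04 m^2
Fd = 0.5*Cd*rho*A*v^2 = 0.5*0.3*1.225*1.53938e-04*601^2 = 10.22 N

10.22 N
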